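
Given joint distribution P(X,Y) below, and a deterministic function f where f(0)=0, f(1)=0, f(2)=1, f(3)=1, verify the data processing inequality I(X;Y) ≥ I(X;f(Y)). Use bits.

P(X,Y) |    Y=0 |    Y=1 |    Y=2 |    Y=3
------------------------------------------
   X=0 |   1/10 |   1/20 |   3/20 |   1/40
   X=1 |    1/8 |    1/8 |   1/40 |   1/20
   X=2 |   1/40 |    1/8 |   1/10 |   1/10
I(X;Y) = 0.1939, I(X;f(Y)) = 0.0710, inequality holds: 0.1939 ≥ 0.0710

Data Processing Inequality: For any Markov chain X → Y → Z, we have I(X;Y) ≥ I(X;Z).

Here Z = f(Y) is a deterministic function of Y, forming X → Y → Z.

Original I(X;Y) = 0.1939 bits

After applying f:
P(X,Z) where Z=f(Y):
- P(X,Z=0) = P(X,Y=0) + P(X,Y=1)
- P(X,Z=1) = P(X,Y=2) + P(X,Y=3)

I(X;Z) = I(X;f(Y)) = 0.0710 bits

Verification: 0.1939 ≥ 0.0710 ✓

Information cannot be created by processing; the function f can only lose information about X.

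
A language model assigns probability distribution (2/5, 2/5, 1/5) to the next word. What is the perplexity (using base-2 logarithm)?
2.8717

Perplexity is 2^H (or exp(H) for natural log).

First, H = -Σ p log p = 1.5219 bits
Perplexity = 2^1.5219 = 2.8717

Interpretation: The model's uncertainty is equivalent to choosing uniformly among 2.9 options.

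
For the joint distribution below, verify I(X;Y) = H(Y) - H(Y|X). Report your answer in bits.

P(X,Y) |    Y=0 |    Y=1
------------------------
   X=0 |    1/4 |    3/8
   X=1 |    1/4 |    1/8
I(X;Y) = 0.0488 bits

Mutual information has multiple equivalent forms:
- I(X;Y) = H(X) - H(X|Y)
- I(X;Y) = H(Y) - H(Y|X)
- I(X;Y) = H(X) + H(Y) - H(X,Y)

Computing all quantities:
H(X) = 0.9544, H(Y) = 1.0000, H(X,Y) = 1.9056
H(X|Y) = 0.9056, H(Y|X) = 0.9512

Verification:
H(X) - H(X|Y) = 0.9544 - 0.9056 = 0.0488
H(Y) - H(Y|X) = 1.0000 - 0.9512 = 0.0488
H(X) + H(Y) - H(X,Y) = 0.9544 + 1.0000 - 1.9056 = 0.0488

All forms give I(X;Y) = 0.0488 bits. ✓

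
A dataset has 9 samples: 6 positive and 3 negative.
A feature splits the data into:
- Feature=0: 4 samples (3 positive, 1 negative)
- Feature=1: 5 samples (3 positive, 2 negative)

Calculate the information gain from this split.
0.0183 bits

Information Gain = H(Y) - H(Y|Feature)

Before split:
P(positive) = 6/9 = 0.6667
H(Y) = 0.9183 bits

After split:
Feature=0: H = 0.8113 bits (weight = 4/9)
Feature=1: H = 0.9710 bits (weight = 5/9)
H(Y|Feature) = (4/9)×0.8113 + (5/9)×0.9710 = 0.9000 bits

Information Gain = 0.9183 - 0.9000 = 0.0183 bits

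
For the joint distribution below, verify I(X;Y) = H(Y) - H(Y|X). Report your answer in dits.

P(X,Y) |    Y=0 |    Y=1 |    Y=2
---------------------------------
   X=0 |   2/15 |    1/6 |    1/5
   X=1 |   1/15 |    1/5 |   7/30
I(X;Y) = 0.0061 dits

Mutual information has multiple equivalent forms:
- I(X;Y) = H(X) - H(X|Y)
- I(X;Y) = H(Y) - H(Y|X)
- I(X;Y) = H(X) + H(Y) - H(X,Y)

Computing all quantities:
H(X) = 0.3010, H(Y) = 0.4569, H(X,Y) = 0.7518
H(X|Y) = 0.2949, H(Y|X) = 0.4508

Verification:
H(X) - H(X|Y) = 0.3010 - 0.2949 = 0.0061
H(Y) - H(Y|X) = 0.4569 - 0.4508 = 0.0061
H(X) + H(Y) - H(X,Y) = 0.3010 + 0.4569 - 0.7518 = 0.0061

All forms give I(X;Y) = 0.0061 dits. ✓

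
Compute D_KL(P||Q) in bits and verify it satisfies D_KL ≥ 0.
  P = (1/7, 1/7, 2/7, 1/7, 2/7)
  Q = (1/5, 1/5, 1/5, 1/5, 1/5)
0.0860 bits

KL divergence satisfies the Gibbs inequality: D_KL(P||Q) ≥ 0 for all distributions P, Q.

D_KL(P||Q) = Σ p(x) log(p(x)/q(x))
Term by term:
  x=0: 1/7 × log_2[(1/7)/(1/5)] = -0.0693
  x=1: 1/7 × log_2[(1/7)/(1/5)] = -0.0693
  x=2: 2/7 × log_2[(2/7)/(1/5)] = 0.1470
  x=3: 1/7 × log_2[(1/7)/(1/5)] = -0.0693
  x=4: 2/7 × log_2[(2/7)/(1/5)] = 0.1470
D_KL(P||Q) = 0.0860 bits

D_KL(P||Q) = 0.0860 ≥ 0 ✓

This non-negativity is a fundamental property: relative entropy cannot be negative because it measures how different Q is from P.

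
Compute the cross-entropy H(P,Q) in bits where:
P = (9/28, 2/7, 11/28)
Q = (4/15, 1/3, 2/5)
1.5851 bits

Cross-entropy: H(P,Q) = -Σ p(x) log q(x)

Alternatively: H(P,Q) = H(P) + D_KL(P||Q)
H(P) = 1.5722 bits
D_KL(P||Q) = 0.0129 bits

H(P,Q) = 1.5722 + 0.0129 = 1.5851 bits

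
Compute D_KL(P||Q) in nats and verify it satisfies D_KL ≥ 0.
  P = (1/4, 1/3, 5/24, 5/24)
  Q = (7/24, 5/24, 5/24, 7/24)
0.0480 nats

KL divergence satisfies the Gibbs inequality: D_KL(P||Q) ≥ 0 for all distributions P, Q.

D_KL(P||Q) = Σ p(x) log(p(x)/q(x))
Term by term:
  x=0: 1/4 × log_e[(1/4)/(7/24)] = -0.0385
  x=1: 1/3 × log_e[(1/3)/(5/24)] = 0.1567
  x=2: 5/24 × log_e[(5/24)/(5/24)] = 0.0000
  x=3: 5/24 × log_e[(5/24)/(7/24)] = -0.0701
D_KL(P||Q) = 0.0480 nats

D_KL(P||Q) = 0.0480 ≥ 0 ✓

This non-negativity is a fundamental property: relative entropy cannot be negative because it measures how different Q is from P.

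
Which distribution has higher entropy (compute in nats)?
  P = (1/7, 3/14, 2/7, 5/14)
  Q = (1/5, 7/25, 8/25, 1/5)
Q

Computing entropies in nats:
H(P) = 1.3337
H(Q) = 1.3648

Distribution Q has higher entropy.

Intuition: The distribution closer to uniform (more spread out) has higher entropy.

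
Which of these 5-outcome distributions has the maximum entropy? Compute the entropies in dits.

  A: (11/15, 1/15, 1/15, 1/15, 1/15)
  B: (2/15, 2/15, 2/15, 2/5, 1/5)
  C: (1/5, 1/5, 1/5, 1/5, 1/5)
C

For a discrete distribution over n outcomes, entropy is maximized by the uniform distribution.

Computing entropies:
H(A) = 0.4124 dits
H(B) = 0.6490 dits
H(C) = 0.6990 dits

The uniform distribution (where all probabilities equal 1/5) achieves the maximum entropy of log_10(5) = 0.6990 dits.

Distribution C has the highest entropy.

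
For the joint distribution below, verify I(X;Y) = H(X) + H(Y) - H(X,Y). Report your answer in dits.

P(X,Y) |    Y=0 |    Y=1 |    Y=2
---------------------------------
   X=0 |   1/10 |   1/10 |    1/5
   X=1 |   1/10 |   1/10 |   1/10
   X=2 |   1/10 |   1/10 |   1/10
I(X;Y) = 0.0060 dits

Mutual information has multiple equivalent forms:
- I(X;Y) = H(X) - H(X|Y)
- I(X;Y) = H(Y) - H(Y|X)
- I(X;Y) = H(X) + H(Y) - H(X,Y)

Computing all quantities:
H(X) = 0.4729, H(Y) = 0.4729, H(X,Y) = 0.9398
H(X|Y) = 0.4669, H(Y|X) = 0.4669

Verification:
H(X) - H(X|Y) = 0.4729 - 0.4669 = 0.0060
H(Y) - H(Y|X) = 0.4729 - 0.4669 = 0.0060
H(X) + H(Y) - H(X,Y) = 0.4729 + 0.4729 - 0.9398 = 0.0060

All forms give I(X;Y) = 0.0060 dits. ✓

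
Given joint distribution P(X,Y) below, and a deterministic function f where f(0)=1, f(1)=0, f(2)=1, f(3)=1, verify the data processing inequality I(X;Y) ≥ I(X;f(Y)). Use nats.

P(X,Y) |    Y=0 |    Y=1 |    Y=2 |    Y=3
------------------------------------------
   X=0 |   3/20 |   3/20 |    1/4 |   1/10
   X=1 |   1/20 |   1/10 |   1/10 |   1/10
I(X;Y) = 0.0187, I(X;f(Y)) = 0.0018, inequality holds: 0.0187 ≥ 0.0018

Data Processing Inequality: For any Markov chain X → Y → Z, we have I(X;Y) ≥ I(X;Z).

Here Z = f(Y) is a deterministic function of Y, forming X → Y → Z.

Original I(X;Y) = 0.0187 nats

After applying f:
P(X,Z) where Z=f(Y):
- P(X,Z=0) = P(X,Y=1)
- P(X,Z=1) = P(X,Y=0) + P(X,Y=2) + P(X,Y=3)

I(X;Z) = I(X;f(Y)) = 0.0018 nats

Verification: 0.0187 ≥ 0.0018 ✓

Information cannot be created by processing; the function f can only lose information about X.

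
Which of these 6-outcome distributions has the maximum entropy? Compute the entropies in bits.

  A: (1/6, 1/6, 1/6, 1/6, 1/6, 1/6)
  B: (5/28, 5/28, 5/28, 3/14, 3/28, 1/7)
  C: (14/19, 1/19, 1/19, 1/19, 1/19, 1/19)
A

For a discrete distribution over n outcomes, entropy is maximized by the uniform distribution.

Computing entropies:
H(A) = 2.5850 bits
H(B) = 2.5540 bits
H(C) = 1.4425 bits

The uniform distribution (where all probabilities equal 1/6) achieves the maximum entropy of log_2(6) = 2.5850 bits.

Distribution A has the highest entropy.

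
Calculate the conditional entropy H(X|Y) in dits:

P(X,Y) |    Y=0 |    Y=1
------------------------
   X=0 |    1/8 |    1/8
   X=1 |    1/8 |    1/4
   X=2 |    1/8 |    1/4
0.4653 dits

Using the chain rule: H(X|Y) = H(X,Y) - H(Y)

First, compute H(X,Y) = 0.7526 dits

Marginal P(Y) = (3/8, 5/8)
H(Y) = 0.2873 dits

H(X|Y) = H(X,Y) - H(Y) = 0.7526 - 0.2873 = 0.4653 dits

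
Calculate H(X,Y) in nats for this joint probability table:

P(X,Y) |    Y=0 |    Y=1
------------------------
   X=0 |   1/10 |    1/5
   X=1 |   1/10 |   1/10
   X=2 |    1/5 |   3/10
1.6957 nats

Joint entropy is H(X,Y) = -Σ_{x,y} p(x,y) log p(x,y).

Summing over all non-zero entries:
H(X,Y) = -[1/10·log_e(1/10) + 1/5·log_e(1/5) + 1/10·log_e(1/10) + 1/10·log_e(1/10) + 1/5·log_e(1/5) + 3/10·log_e(3/10)]
H(X,Y) = 1.6957 nats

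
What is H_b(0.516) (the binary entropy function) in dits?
0.3008 dits

The binary entropy function is:
H(p) = -p log(p) - (1-p) log(1-p)

H(0.516) = -0.516 × log_10(0.516) - 0.484 × log_10(0.484)
H(0.516) = 0.3008 dits

Note: Binary entropy is maximized at p=0.5 (H=1 bit) and minimized at p=0 or p=1 (H=0).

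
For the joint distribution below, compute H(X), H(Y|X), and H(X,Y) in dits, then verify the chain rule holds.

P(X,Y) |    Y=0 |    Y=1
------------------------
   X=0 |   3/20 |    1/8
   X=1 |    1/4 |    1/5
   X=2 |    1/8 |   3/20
H(X,Y) = 0.7633, H(X) = 0.4644, H(Y|X) = 0.2988 (all in dits)

Chain rule: H(X,Y) = H(X) + H(Y|X)

Left side — joint entropy directly:
H(X,Y) = -Σ p(x,y) log p(x,y) = 0.7633 dits

Right side — compute H(Y|X) from the conditional distributions:
P(X) = (11/40, 9/20, 11/40), so H(X) = 0.4644 dits
H(Y|X) = Σ_x P(X=x) · H(Y|X=x):
  P(Y|X=0) = (6/11, 5/11), H(Y|X=0) = 0.2992, weight P(X=0) = 11/40
  P(Y|X=1) = (5/9, 4/9), H(Y|X=1) = 0.2983, weight P(X=1) = 9/20
  P(Y|X=2) = (5/11, 6/11), H(Y|X=2) = 0.2992, weight P(X=2) = 11/40
H(Y|X) = 0.2988 dits

H(X) + H(Y|X) = 0.4644 + 0.2988 = 0.7633 dits

Both sides equal 0.7633 dits. ✓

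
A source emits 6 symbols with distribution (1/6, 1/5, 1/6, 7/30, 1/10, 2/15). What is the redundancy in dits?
0.0148 dits

Redundancy measures how far a source is from maximum entropy:
R = H_max - H(X)

Maximum entropy for 6 symbols: H_max = log_10(6) = 0.7782 dits
Actual entropy: H(X) = 0.7633 dits
Redundancy: R = 0.7782 - 0.7633 = 0.0148 dits

This redundancy represents potential for compression: the source could be compressed by 0.0148 dits per symbol.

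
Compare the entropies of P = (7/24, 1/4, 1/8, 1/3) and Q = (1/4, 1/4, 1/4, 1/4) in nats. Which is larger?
Q

Computing entropies in nats:
H(P) = 1.3321
H(Q) = 1.3863

Distribution Q has higher entropy.

Intuition: The distribution closer to uniform (more spread out) has higher entropy.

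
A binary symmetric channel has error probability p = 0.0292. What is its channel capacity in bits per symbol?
0.8096 bits

For a binary symmetric channel (BSC) with error probability p:
Capacity C = 1 - H(p) bits per symbol

where H(p) = -p log₂(p) - (1-p) log₂(1-p) is the binary entropy function.

H(0.0292) = 0.1904 bits
C = 1 - 0.1904 = 0.8096 bits per symbol

This means we can reliably transmit up to 0.8096 bits of information per channel use.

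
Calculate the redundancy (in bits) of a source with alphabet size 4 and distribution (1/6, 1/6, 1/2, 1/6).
0.2075 bits

Redundancy measures how far a source is from maximum entropy:
R = H_max - H(X)

Maximum entropy for 4 symbols: H_max = log_2(4) = 2.0000 bits
Actual entropy: H(X) = 1.7925 bits
Redundancy: R = 2.0000 - 1.7925 = 0.2075 bits

This redundancy represents potential for compression: the source could be compressed by 0.2075 bits per symbol.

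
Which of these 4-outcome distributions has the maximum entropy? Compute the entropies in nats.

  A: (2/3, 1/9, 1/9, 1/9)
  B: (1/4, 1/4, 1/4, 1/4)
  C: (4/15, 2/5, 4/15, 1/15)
B

For a discrete distribution over n outcomes, entropy is maximized by the uniform distribution.

Computing entropies:
H(A) = 1.0027 nats
H(B) = 1.3863 nats
H(C) = 1.2520 nats

The uniform distribution (where all probabilities equal 1/4) achieves the maximum entropy of log_e(4) = 1.3863 nats.

Distribution B has the highest entropy.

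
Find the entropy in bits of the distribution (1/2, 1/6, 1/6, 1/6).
1.7925 bits

Shannon entropy is H(X) = -Σ p(x) log p(x).

For P = (1/2, 1/6, 1/6, 1/6):
H = -1/2 × log_2(1/2) -1/6 × log_2(1/6) -1/6 × log_2(1/6) -1/6 × log_2(1/6)
H = 1.7925 bits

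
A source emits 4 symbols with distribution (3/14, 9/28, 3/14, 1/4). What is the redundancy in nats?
0.0147 nats

Redundancy measures how far a source is from maximum entropy:
R = H_max - H(X)

Maximum entropy for 4 symbols: H_max = log_e(4) = 1.3863 nats
Actual entropy: H(X) = 1.3716 nats
Redundancy: R = 1.3863 - 1.3716 = 0.0147 nats

This redundancy represents potential for compression: the source could be compressed by 0.0147 nats per symbol.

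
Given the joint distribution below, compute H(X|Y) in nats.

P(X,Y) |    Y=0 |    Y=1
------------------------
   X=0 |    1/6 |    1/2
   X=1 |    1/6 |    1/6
0.6059 nats

Using the chain rule: H(X|Y) = H(X,Y) - H(Y)

First, compute H(X,Y) = 1.2425 nats

Marginal P(Y) = (1/3, 2/3)
H(Y) = 0.6365 nats

H(X|Y) = H(X,Y) - H(Y) = 1.2425 - 0.6365 = 0.6059 nats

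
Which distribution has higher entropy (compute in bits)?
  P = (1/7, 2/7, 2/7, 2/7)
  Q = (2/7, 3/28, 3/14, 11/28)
P

Computing entropies in bits:
H(P) = 1.9502
H(Q) = 1.8674

Distribution P has higher entropy.

Intuition: The distribution closer to uniform (more spread out) has higher entropy.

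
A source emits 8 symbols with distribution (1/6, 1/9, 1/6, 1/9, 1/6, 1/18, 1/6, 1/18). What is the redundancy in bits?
0.1089 bits

Redundancy measures how far a source is from maximum entropy:
R = H_max - H(X)

Maximum entropy for 8 symbols: H_max = log_2(8) = 3.0000 bits
Actual entropy: H(X) = 2.8911 bits
Redundancy: R = 3.0000 - 2.8911 = 0.1089 bits

This redundancy represents potential for compression: the source could be compressed by 0.1089 bits per symbol.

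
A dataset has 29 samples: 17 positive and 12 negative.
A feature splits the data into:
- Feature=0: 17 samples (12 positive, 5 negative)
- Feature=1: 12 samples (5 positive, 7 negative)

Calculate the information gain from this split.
0.0607 bits

Information Gain = H(Y) - H(Y|Feature)

Before split:
P(positive) = 17/29 = 0.5862
H(Y) = 0.9784 bits

After split:
Feature=0: H = 0.8740 bits (weight = 17/29)
Feature=1: H = 0.9799 bits (weight = 12/29)
H(Y|Feature) = (17/29)×0.8740 + (12/29)×0.9799 = 0.9178 bits

Information Gain = 0.9784 - 0.9178 = 0.0607 bits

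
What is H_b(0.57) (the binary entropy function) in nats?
0.6833 nats

The binary entropy function is:
H(p) = -p log(p) - (1-p) log(1-p)

H(0.57) = -0.57 × log_e(0.57) - 0.43 × log_e(0.43)
H(0.57) = 0.6833 nats

Note: Binary entropy is maximized at p=0.5 (H=1 bit) and minimized at p=0 or p=1 (H=0).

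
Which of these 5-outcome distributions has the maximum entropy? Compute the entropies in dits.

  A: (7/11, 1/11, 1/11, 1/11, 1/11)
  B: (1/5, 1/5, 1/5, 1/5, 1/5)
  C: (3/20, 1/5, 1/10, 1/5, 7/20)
B

For a discrete distribution over n outcomes, entropy is maximized by the uniform distribution.

Computing entropies:
H(A) = 0.5036 dits
H(B) = 0.6990 dits
H(C) = 0.6628 dits

The uniform distribution (where all probabilities equal 1/5) achieves the maximum entropy of log_10(5) = 0.6990 dits.

Distribution B has the highest entropy.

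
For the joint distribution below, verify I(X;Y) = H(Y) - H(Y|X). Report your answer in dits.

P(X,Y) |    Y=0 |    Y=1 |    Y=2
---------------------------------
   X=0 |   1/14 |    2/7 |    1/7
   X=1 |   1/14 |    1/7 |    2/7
I(X;Y) = 0.0211 dits

Mutual information has multiple equivalent forms:
- I(X;Y) = H(X) - H(X|Y)
- I(X;Y) = H(Y) - H(Y|X)
- I(X;Y) = H(X) + H(Y) - H(X,Y)

Computing all quantities:
H(X) = 0.3010, H(Y) = 0.4361, H(X,Y) = 0.7161
H(X|Y) = 0.2799, H(Y|X) = 0.4151

Verification:
H(X) - H(X|Y) = 0.3010 - 0.2799 = 0.0211
H(Y) - H(Y|X) = 0.4361 - 0.4151 = 0.0211
H(X) + H(Y) - H(X,Y) = 0.3010 + 0.4361 - 0.7161 = 0.0211

All forms give I(X;Y) = 0.0211 dits. ✓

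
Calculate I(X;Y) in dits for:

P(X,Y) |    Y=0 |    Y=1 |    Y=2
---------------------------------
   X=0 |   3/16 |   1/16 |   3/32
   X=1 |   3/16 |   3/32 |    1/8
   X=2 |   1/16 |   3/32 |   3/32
0.0128 dits

Mutual information: I(X;Y) = H(X) + H(Y) - H(X,Y)

Marginals:
P(X) = (11/32, 13/32, 1/4), H(X) = 0.4689 dits
P(Y) = (7/16, 1/4, 5/16), H(Y) = 0.4654 dits

Joint entropy: H(X,Y) = 0.9215 dits

I(X;Y) = 0.4689 + 0.4654 - 0.9215 = 0.0128 dits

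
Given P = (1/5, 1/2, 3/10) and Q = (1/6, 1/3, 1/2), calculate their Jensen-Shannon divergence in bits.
0.0314 bits

Jensen-Shannon divergence is:
JSD(P||Q) = 0.5 × D_KL(P||M) + 0.5 × D_KL(Q||M)
where M = 0.5 × (P + Q) is the mixture distribution.

M = 0.5 × (1/5, 1/2, 3/10) + 0.5 × (1/6, 1/3, 1/2) = (0.183333, 5/12, 2/5)

D_KL(P||M) = 0.0321 bits
D_KL(Q||M) = 0.0307 bits

JSD(P||Q) = 0.5 × 0.0321 + 0.5 × 0.0307 = 0.0314 bits

Unlike KL divergence, JSD is symmetric and bounded: 0 ≤ JSD ≤ log(2).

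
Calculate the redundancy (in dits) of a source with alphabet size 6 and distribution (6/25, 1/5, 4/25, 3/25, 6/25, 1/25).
0.0471 dits

Redundancy measures how far a source is from maximum entropy:
R = H_max - H(X)

Maximum entropy for 6 symbols: H_max = log_10(6) = 0.7782 dits
Actual entropy: H(X) = 0.7310 dits
Redundancy: R = 0.7782 - 0.7310 = 0.0471 dits

This redundancy represents potential for compression: the source could be compressed by 0.0471 dits per symbol.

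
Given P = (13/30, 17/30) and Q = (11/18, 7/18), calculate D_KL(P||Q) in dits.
0.0280 dits

KL divergence: D_KL(P||Q) = Σ p(x) log(p(x)/q(x))

Computing term by term:
  x=0: 13/30 × log_10[(13/30)/(11/18)] = 13/30 × -0.1493 = -0.0647
  x=1: 17/30 × log_10[(17/30)/(7/18)] = 17/30 × 0.1635 = 0.0927

D_KL(P||Q) = 0.0280 dits

Note: KL divergence is always non-negative and equals 0 iff P = Q.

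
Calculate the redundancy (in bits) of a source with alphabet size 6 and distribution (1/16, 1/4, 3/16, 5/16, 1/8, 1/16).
0.2327 bits

Redundancy measures how far a source is from maximum entropy:
R = H_max - H(X)

Maximum entropy for 6 symbols: H_max = log_2(6) = 2.5850 bits
Actual entropy: H(X) = 2.3522 bits
Redundancy: R = 2.5850 - 2.3522 = 0.2327 bits

This redundancy represents potential for compression: the source could be compressed by 0.2327 bits per symbol.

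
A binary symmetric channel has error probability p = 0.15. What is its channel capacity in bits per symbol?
0.3902 bits

For a binary symmetric channel (BSC) with error probability p:
Capacity C = 1 - H(p) bits per symbol

where H(p) = -p log₂(p) - (1-p) log₂(1-p) is the binary entropy function.

H(0.15) = 0.6098 bits
C = 1 - 0.6098 = 0.3902 bits per symbol

This means we can reliably transmit up to 0.3902 bits of information per channel use.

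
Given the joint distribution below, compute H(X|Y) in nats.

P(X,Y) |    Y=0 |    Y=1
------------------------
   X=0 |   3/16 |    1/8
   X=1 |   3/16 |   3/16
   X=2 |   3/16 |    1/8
1.0900 nats

Using the chain rule: H(X|Y) = H(X,Y) - H(Y)

First, compute H(X,Y) = 1.7753 nats

Marginal P(Y) = (9/16, 7/16)
H(Y) = 0.6853 nats

H(X|Y) = H(X,Y) - H(Y) = 1.7753 - 0.6853 = 1.0900 nats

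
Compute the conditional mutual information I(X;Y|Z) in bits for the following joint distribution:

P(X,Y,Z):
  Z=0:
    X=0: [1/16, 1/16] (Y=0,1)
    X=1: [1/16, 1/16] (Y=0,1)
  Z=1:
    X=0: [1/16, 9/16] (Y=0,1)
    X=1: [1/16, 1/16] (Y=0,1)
0.0694 bits

Conditional mutual information: I(X;Y|Z) = H(X|Z) + H(Y|Z) - H(X,Y|Z)

H(Z) = 0.8113
H(X,Z) = 1.5488 → H(X|Z) = 0.7375
H(Y,Z) = 1.5488 → H(Y|Z) = 0.7375
H(X,Y,Z) = 2.2169 → H(X,Y|Z) = 1.4056

I(X;Y|Z) = 0.7375 + 0.7375 - 1.4056 = 0.0694 bits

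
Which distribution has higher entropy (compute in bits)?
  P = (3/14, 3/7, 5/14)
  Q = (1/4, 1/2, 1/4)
P

Computing entropies in bits:
H(P) = 1.5306
H(Q) = 1.5000

Distribution P has higher entropy.

Intuition: The distribution closer to uniform (more spread out) has higher entropy.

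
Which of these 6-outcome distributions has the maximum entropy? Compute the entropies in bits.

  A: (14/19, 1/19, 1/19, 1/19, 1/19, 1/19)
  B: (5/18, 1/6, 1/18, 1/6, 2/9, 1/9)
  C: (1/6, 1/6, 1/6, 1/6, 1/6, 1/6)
C

For a discrete distribution over n outcomes, entropy is maximized by the uniform distribution.

Computing entropies:
H(A) = 1.4425 bits
H(B) = 2.4411 bits
H(C) = 2.5850 bits

The uniform distribution (where all probabilities equal 1/6) achieves the maximum entropy of log_2(6) = 2.5850 bits.

Distribution C has the highest entropy.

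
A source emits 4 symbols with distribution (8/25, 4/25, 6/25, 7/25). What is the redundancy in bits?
0.0426 bits

Redundancy measures how far a source is from maximum entropy:
R = H_max - H(X)

Maximum entropy for 4 symbols: H_max = log_2(4) = 2.0000 bits
Actual entropy: H(X) = 1.9574 bits
Redundancy: R = 2.0000 - 1.9574 = 0.0426 bits

This redundancy represents potential for compression: the source could be compressed by 0.0426 bits per symbol.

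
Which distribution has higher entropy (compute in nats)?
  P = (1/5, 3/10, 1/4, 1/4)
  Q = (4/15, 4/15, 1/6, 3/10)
P

Computing entropies in nats:
H(P) = 1.3762
H(Q) = 1.3648

Distribution P has higher entropy.

Intuition: The distribution closer to uniform (more spread out) has higher entropy.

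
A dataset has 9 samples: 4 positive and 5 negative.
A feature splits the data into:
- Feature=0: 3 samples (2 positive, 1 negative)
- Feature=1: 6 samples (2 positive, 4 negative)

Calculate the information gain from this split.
0.0728 bits

Information Gain = H(Y) - H(Y|Feature)

Before split:
P(positive) = 4/9 = 0.4444
H(Y) = 0.9911 bits

After split:
Feature=0: H = 0.9183 bits (weight = 3/9)
Feature=1: H = 0.9183 bits (weight = 6/9)
H(Y|Feature) = (3/9)×0.9183 + (6/9)×0.9183 = 0.9183 bits

Information Gain = 0.9911 - 0.9183 = 0.0728 bits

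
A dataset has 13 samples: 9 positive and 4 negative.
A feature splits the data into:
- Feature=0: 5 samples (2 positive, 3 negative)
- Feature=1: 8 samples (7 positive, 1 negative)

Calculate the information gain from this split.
0.1825 bits

Information Gain = H(Y) - H(Y|Feature)

Before split:
P(positive) = 9/13 = 0.6923
H(Y) = 0.8905 bits

After split:
Feature=0: H = 0.9710 bits (weight = 5/13)
Feature=1: H = 0.5436 bits (weight = 8/13)
H(Y|Feature) = (5/13)×0.9710 + (8/13)×0.5436 = 0.7079 bits

Information Gain = 0.8905 - 0.7079 = 0.1825 bits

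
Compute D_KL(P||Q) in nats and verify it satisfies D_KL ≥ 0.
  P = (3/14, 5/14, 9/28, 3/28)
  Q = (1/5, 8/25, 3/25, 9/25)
0.2409 nats

KL divergence satisfies the Gibbs inequality: D_KL(P||Q) ≥ 0 for all distributions P, Q.

D_KL(P||Q) = Σ p(x) log(p(x)/q(x))
Term by term:
  x=0: 3/14 × log_e[(3/14)/(1/5)] = 0.0148
  x=1: 5/14 × log_e[(5/14)/(8/25)] = 0.0392
  x=2: 9/28 × log_e[(9/28)/(3/25)] = 0.3167
  x=3: 3/28 × log_e[(3/28)/(9/25)] = -0.1299
D_KL(P||Q) = 0.2409 nats

D_KL(P||Q) = 0.2409 ≥ 0 ✓

This non-negativity is a fundamental property: relative entropy cannot be negative because it measures how different Q is from P.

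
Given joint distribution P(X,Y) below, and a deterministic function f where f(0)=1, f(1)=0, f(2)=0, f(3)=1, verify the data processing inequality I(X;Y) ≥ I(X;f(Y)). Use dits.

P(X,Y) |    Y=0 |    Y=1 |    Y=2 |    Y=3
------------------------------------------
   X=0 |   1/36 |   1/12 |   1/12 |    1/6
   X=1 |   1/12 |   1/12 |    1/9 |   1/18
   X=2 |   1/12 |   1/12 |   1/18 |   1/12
I(X;Y) = 0.0248, I(X;f(Y)) = 0.0030, inequality holds: 0.0248 ≥ 0.0030

Data Processing Inequality: For any Markov chain X → Y → Z, we have I(X;Y) ≥ I(X;Z).

Here Z = f(Y) is a deterministic function of Y, forming X → Y → Z.

Original I(X;Y) = 0.0248 dits

After applying f:
P(X,Z) where Z=f(Y):
- P(X,Z=0) = P(X,Y=1) + P(X,Y=2)
- P(X,Z=1) = P(X,Y=0) + P(X,Y=3)

I(X;Z) = I(X;f(Y)) = 0.0030 dits

Verification: 0.0248 ≥ 0.0030 ✓

Information cannot be created by processing; the function f can only lose information about X.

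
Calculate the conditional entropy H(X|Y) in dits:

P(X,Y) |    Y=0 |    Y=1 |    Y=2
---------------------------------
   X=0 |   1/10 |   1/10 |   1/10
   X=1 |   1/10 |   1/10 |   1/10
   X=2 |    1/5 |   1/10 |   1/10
0.4669 dits

Using the chain rule: H(X|Y) = H(X,Y) - H(Y)

First, compute H(X,Y) = 0.9398 dits

Marginal P(Y) = (2/5, 3/10, 3/10)
H(Y) = 0.4729 dits

H(X|Y) = H(X,Y) - H(Y) = 0.9398 - 0.4729 = 0.4669 dits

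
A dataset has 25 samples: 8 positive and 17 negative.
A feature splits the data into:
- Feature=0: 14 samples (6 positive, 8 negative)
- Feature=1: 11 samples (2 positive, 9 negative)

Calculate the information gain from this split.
0.0517 bits

Information Gain = H(Y) - H(Y|Feature)

Before split:
P(positive) = 8/25 = 0.3200
H(Y) = 0.9044 bits

After split:
Feature=0: H = 0.9852 bits (weight = 14/25)
Feature=1: H = 0.6840 bits (weight = 11/25)
H(Y|Feature) = (14/25)×0.9852 + (11/25)×0.6840 = 0.8527 bits

Information Gain = 0.9044 - 0.8527 = 0.0517 bits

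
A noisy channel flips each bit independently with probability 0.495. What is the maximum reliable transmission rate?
0.0001 bits

For a binary symmetric channel (BSC) with error probability p:
Capacity C = 1 - H(p) bits per symbol

where H(p) = -p log₂(p) - (1-p) log₂(1-p) is the binary entropy function.

H(0.495) = 0.9999 bits
C = 1 - 0.9999 = 0.0001 bits per symbol

This means we can reliably transmit up to 0.0001 bits of information per channel use.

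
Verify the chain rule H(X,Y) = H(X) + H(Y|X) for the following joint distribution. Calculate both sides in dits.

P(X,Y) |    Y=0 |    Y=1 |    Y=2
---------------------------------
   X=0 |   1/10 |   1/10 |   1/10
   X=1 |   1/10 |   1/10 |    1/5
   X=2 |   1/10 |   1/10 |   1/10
H(X,Y) = 0.9398, H(X) = 0.4729, H(Y|X) = 0.4669 (all in dits)

Chain rule: H(X,Y) = H(X) + H(Y|X)

Left side — joint entropy directly:
H(X,Y) = -Σ p(x,y) log p(x,y) = 0.9398 dits

Right side — compute H(Y|X) from the conditional distributions:
P(X) = (3/10, 2/5, 3/10), so H(X) = 0.4729 dits
H(Y|X) = Σ_x P(X=x) · H(Y|X=x):
  P(Y|X=0) = (1/3, 1/3, 1/3), H(Y|X=0) = 0.4771, weight P(X=0) = 3/10
  P(Y|X=1) = (1/4, 1/4, 1/2), H(Y|X=1) = 0.4515, weight P(X=1) = 2/5
  P(Y|X=2) = (1/3, 1/3, 1/3), H(Y|X=2) = 0.4771, weight P(X=2) = 3/10
H(Y|X) = 0.4669 dits

H(X) + H(Y|X) = 0.4729 + 0.4669 = 0.9398 dits

Both sides equal 0.9398 dits. ✓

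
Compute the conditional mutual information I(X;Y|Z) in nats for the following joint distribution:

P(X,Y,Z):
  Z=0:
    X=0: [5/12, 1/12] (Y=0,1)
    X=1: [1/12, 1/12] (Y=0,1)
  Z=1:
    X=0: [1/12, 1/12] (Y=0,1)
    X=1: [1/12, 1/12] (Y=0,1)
0.0341 nats

Conditional mutual information: I(X;Y|Z) = H(X|Z) + H(Y|Z) - H(X,Y|Z)

H(Z) = 0.6365
H(X,Z) = 1.2425 → H(X|Z) = 0.6059
H(Y,Z) = 1.2425 → H(Y|Z) = 0.6059
H(X,Y,Z) = 1.8143 → H(X,Y|Z) = 1.1778

I(X;Y|Z) = 0.6059 + 0.6059 - 1.1778 = 0.0341 nats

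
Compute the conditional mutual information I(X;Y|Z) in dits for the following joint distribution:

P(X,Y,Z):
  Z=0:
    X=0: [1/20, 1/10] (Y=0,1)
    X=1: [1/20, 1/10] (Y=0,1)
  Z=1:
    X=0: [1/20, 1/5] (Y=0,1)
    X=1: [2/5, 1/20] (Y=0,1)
0.0756 dits

Conditional mutual information: I(X;Y|Z) = H(X|Z) + H(Y|Z) - H(X,Y|Z)

H(Z) = 0.2653
H(X,Z) = 0.5537 → H(X|Z) = 0.2884
H(Y,Z) = 0.5464 → H(Y|Z) = 0.2811
H(X,Y,Z) = 0.7592 → H(X,Y|Z) = 0.4939

I(X;Y|Z) = 0.2884 + 0.2811 - 0.4939 = 0.0756 dits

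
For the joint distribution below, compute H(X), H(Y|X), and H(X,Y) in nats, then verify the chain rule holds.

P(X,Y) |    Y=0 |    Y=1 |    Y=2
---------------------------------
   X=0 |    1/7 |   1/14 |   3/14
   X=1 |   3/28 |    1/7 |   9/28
H(X,Y) = 1.6787, H(X) = 0.6829, H(Y|X) = 0.9958 (all in nats)

Chain rule: H(X,Y) = H(X) + H(Y|X)

Left side — joint entropy directly:
H(X,Y) = -Σ p(x,y) log p(x,y) = 1.6787 nats

Right side — compute H(Y|X) from the conditional distributions:
P(X) = (3/7, 4/7), so H(X) = 0.6829 nats
H(Y|X) = Σ_x P(X=x) · H(Y|X=x):
  P(Y|X=0) = (1/3, 1/6, 1/2), H(Y|X=0) = 1.0114, weight P(X=0) = 3/7
  P(Y|X=1) = (3/16, 1/4, 9/16), H(Y|X=1) = 0.9841, weight P(X=1) = 4/7
H(Y|X) = 0.9958 nats

H(X) + H(Y|X) = 0.6829 + 0.9958 = 1.6787 nats

Both sides equal 1.6787 nats. ✓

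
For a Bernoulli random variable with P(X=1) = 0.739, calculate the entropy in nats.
0.5741 nats

The binary entropy function is:
H(p) = -p log(p) - (1-p) log(1-p)

H(0.739) = -0.739 × log_e(0.739) - 0.261 × log_e(0.261)
H(0.739) = 0.5741 nats

Note: Binary entropy is maximized at p=0.5 (H=1 bit) and minimized at p=0 or p=1 (H=0).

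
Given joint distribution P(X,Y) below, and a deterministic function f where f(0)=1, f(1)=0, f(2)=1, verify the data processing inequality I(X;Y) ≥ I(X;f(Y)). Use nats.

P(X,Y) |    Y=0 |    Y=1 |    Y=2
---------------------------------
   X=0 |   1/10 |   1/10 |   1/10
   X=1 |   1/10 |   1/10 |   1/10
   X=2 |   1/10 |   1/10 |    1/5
I(X;Y) = 0.0138, I(X;f(Y)) = 0.0040, inequality holds: 0.0138 ≥ 0.0040

Data Processing Inequality: For any Markov chain X → Y → Z, we have I(X;Y) ≥ I(X;Z).

Here Z = f(Y) is a deterministic function of Y, forming X → Y → Z.

Original I(X;Y) = 0.0138 nats

After applying f:
P(X,Z) where Z=f(Y):
- P(X,Z=0) = P(X,Y=1)
- P(X,Z=1) = P(X,Y=0) + P(X,Y=2)

I(X;Z) = I(X;f(Y)) = 0.0040 nats

Verification: 0.0138 ≥ 0.0040 ✓

Information cannot be created by processing; the function f can only lose information about X.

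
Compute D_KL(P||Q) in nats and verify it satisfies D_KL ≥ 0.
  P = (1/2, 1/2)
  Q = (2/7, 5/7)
0.1015 nats

KL divergence satisfies the Gibbs inequality: D_KL(P||Q) ≥ 0 for all distributions P, Q.

D_KL(P||Q) = Σ p(x) log(p(x)/q(x))
Term by term:
  x=0: 1/2 × log_e[(1/2)/(2/7)] = 0.2798
  x=1: 1/2 × log_e[(1/2)/(5/7)] = -0.1783
D_KL(P||Q) = 0.1015 nats

D_KL(P||Q) = 0.1015 ≥ 0 ✓

This non-negativity is a fundamental property: relative entropy cannot be negative because it measures how different Q is from P.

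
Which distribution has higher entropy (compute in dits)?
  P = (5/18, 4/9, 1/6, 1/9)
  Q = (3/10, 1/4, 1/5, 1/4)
Q

Computing entropies in dits:
H(P) = 0.5468
H(Q) = 0.5977

Distribution Q has higher entropy.

Intuition: The distribution closer to uniform (more spread out) has higher entropy.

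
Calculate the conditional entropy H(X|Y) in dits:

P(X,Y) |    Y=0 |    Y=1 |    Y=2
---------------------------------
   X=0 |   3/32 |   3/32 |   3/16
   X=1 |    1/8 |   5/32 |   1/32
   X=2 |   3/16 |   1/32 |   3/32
0.4230 dits

Using the chain rule: H(X|Y) = H(X,Y) - H(Y)

First, compute H(X,Y) = 0.8947 dits

Marginal P(Y) = (13/32, 9/32, 5/16)
H(Y) = 0.4717 dits

H(X|Y) = H(X,Y) - H(Y) = 0.8947 - 0.4717 = 0.4230 dits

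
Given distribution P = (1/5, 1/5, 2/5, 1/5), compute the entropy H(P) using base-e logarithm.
1.3322 nats

Shannon entropy is H(X) = -Σ p(x) log p(x).

For P = (1/5, 1/5, 2/5, 1/5):
H = -1/5 × log_e(1/5) -1/5 × log_e(1/5) -2/5 × log_e(2/5) -1/5 × log_e(1/5)
H = 1.3322 nats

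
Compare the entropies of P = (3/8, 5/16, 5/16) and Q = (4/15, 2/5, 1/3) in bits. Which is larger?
P

Computing entropies in bits:
H(P) = 1.5794
H(Q) = 1.5656

Distribution P has higher entropy.

Intuition: The distribution closer to uniform (more spread out) has higher entropy.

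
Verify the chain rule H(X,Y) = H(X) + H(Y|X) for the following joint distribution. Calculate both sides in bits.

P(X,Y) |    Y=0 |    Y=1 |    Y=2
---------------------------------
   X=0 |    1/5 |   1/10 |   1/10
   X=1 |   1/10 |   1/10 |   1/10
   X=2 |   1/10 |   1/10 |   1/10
H(X,Y) = 3.1219, H(X) = 1.5710, H(Y|X) = 1.5510 (all in bits)

Chain rule: H(X,Y) = H(X) + H(Y|X)

Left side — joint entropy directly:
H(X,Y) = -Σ p(x,y) log p(x,y) = 3.1219 bits

Right side — compute H(Y|X) from the conditional distributions:
P(X) = (2/5, 3/10, 3/10), so H(X) = 1.5710 bits
H(Y|X) = Σ_x P(X=x) · H(Y|X=x):
  P(Y|X=0) = (1/2, 1/4, 1/4), H(Y|X=0) = 1.5000, weight P(X=0) = 2/5
  P(Y|X=1) = (1/3, 1/3, 1/3), H(Y|X=1) = 1.5850, weight P(X=1) = 3/10
  P(Y|X=2) = (1/3, 1/3, 1/3), H(Y|X=2) = 1.5850, weight P(X=2) = 3/10
H(Y|X) = 1.5510 bits

H(X) + H(Y|X) = 1.5710 + 1.5510 = 3.1219 bits

Both sides equal 3.1219 bits. ✓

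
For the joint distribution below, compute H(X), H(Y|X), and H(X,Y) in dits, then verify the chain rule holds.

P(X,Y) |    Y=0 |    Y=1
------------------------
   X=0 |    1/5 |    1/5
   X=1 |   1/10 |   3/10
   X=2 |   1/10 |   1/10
H(X,Y) = 0.7365, H(X) = 0.4581, H(Y|X) = 0.2783 (all in dits)

Chain rule: H(X,Y) = H(X) + H(Y|X)

Left side — joint entropy directly:
H(X,Y) = -Σ p(x,y) log p(x,y) = 0.7365 dits

Right side — compute H(Y|X) from the conditional distributions:
P(X) = (2/5, 2/5, 1/5), so H(X) = 0.4581 dits
H(Y|X) = Σ_x P(X=x) · H(Y|X=x):
  P(Y|X=0) = (1/2, 1/2), H(Y|X=0) = 0.3010, weight P(X=0) = 2/5
  P(Y|X=1) = (1/4, 3/4), H(Y|X=1) = 0.2442, weight P(X=1) = 2/5
  P(Y|X=2) = (1/2, 1/2), H(Y|X=2) = 0.3010, weight P(X=2) = 1/5
H(Y|X) = 0.2783 dits

H(X) + H(Y|X) = 0.4581 + 0.2783 = 0.7365 dits

Both sides equal 0.7365 dits. ✓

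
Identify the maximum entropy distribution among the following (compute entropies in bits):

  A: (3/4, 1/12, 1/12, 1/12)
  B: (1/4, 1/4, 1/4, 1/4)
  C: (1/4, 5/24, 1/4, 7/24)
B

For a discrete distribution over n outcomes, entropy is maximized by the uniform distribution.

Computing entropies:
H(A) = 1.2075 bits
H(B) = 2.0000 bits
H(C) = 1.9899 bits

The uniform distribution (where all probabilities equal 1/4) achieves the maximum entropy of log_2(4) = 2.0000 bits.

Distribution B has the highest entropy.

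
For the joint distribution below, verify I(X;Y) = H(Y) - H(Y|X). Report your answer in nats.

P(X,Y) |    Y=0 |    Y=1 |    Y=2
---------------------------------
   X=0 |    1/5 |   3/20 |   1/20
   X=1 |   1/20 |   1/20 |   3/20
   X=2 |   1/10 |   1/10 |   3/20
I(X;Y) = 0.0911 nats

Mutual information has multiple equivalent forms:
- I(X;Y) = H(X) - H(X|Y)
- I(X;Y) = H(Y) - H(Y|X)
- I(X;Y) = H(X) + H(Y) - H(X,Y)

Computing all quantities:
H(X) = 1.0805, H(Y) = 1.0961, H(X,Y) = 2.0855
H(X|Y) = 0.9894, H(Y|X) = 1.0049

Verification:
H(X) - H(X|Y) = 1.0805 - 0.9894 = 0.0911
H(Y) - H(Y|X) = 1.0961 - 1.0049 = 0.0911
H(X) + H(Y) - H(X,Y) = 1.0805 + 1.0961 - 2.0855 = 0.0911

All forms give I(X;Y) = 0.0911 nats. ✓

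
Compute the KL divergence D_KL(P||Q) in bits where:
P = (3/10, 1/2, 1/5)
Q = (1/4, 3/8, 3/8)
0.1051 bits

KL divergence: D_KL(P||Q) = Σ p(x) log(p(x)/q(x))

Computing term by term:
  x=0: 3/10 × log_2[(3/10)/(1/4)] = 3/10 × 0.2630 = 0.0789
  x=1: 1/2 × log_2[(1/2)/(3/8)] = 1/2 × 0.4150 = 0.2075
  x=2: 1/5 × log_2[(1/5)/(3/8)] = 1/5 × -0.9069 = -0.1814

D_KL(P||Q) = 0.1051 bits

Note: KL divergence is always non-negative and equals 0 iff P = Q.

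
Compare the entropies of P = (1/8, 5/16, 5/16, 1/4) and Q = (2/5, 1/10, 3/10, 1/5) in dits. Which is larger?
P

Computing entropies in dits:
H(P) = 0.5791
H(Q) = 0.5558

Distribution P has higher entropy.

Intuition: The distribution closer to uniform (more spread out) has higher entropy.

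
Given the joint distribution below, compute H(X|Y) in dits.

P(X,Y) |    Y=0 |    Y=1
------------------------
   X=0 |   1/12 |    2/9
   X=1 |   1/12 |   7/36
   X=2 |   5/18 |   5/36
0.4386 dits

Using the chain rule: H(X|Y) = H(X,Y) - H(Y)

First, compute H(X,Y) = 0.7369 dits

Marginal P(Y) = (4/9, 5/9)
H(Y) = 0.2983 dits

H(X|Y) = H(X,Y) - H(Y) = 0.7369 - 0.2983 = 0.4386 dits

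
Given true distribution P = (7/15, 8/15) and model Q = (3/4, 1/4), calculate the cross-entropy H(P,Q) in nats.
0.8736 nats

Cross-entropy: H(P,Q) = -Σ p(x) log q(x)

Alternatively: H(P,Q) = H(P) + D_KL(P||Q)
H(P) = 0.6909 nats
D_KL(P||Q) = 0.1827 nats

H(P,Q) = 0.6909 + 0.1827 = 0.8736 nats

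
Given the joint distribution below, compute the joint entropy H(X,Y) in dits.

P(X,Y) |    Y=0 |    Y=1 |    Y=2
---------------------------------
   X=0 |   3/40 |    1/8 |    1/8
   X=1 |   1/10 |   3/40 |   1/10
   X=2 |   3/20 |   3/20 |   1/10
0.9417 dits

Joint entropy is H(X,Y) = -Σ_{x,y} p(x,y) log p(x,y).

Summing over all non-zero entries:
H(X,Y) = -[3/40·log_10(3/40) + 1/8·log_10(1/8) + 1/8·log_10(1/8) + 1/10·log_10(1/10) + 3/40·log_10(3/40) + 1/10·log_10(1/10) + 3/20·log_10(3/20) + 3/20·log_10(3/20) + 1/10·log_10(1/10)]
H(X,Y) = 0.9417 dits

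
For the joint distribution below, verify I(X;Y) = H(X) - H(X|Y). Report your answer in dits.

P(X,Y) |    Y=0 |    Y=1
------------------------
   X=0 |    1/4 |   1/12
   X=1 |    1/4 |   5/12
I(X;Y) = 0.0281 dits

Mutual information has multiple equivalent forms:
- I(X;Y) = H(X) - H(X|Y)
- I(X;Y) = H(Y) - H(Y|X)
- I(X;Y) = H(X) + H(Y) - H(X,Y)

Computing all quantities:
H(X) = 0.2764, H(Y) = 0.3010, H(X,Y) = 0.5494
H(X|Y) = 0.2484, H(Y|X) = 0.2729

Verification:
H(X) - H(X|Y) = 0.2764 - 0.2484 = 0.0281
H(Y) - H(Y|X) = 0.3010 - 0.2729 = 0.0281
H(X) + H(Y) - H(X,Y) = 0.2764 + 0.3010 - 0.5494 = 0.0281

All forms give I(X;Y) = 0.0281 dits. ✓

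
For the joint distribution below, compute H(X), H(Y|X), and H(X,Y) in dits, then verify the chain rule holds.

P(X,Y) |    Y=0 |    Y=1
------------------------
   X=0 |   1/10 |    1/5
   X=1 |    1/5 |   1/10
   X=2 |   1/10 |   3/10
H(X,Y) = 0.7365, H(X) = 0.4729, H(Y|X) = 0.2635 (all in dits)

Chain rule: H(X,Y) = H(X) + H(Y|X)

Left side — joint entropy directly:
H(X,Y) = -Σ p(x,y) log p(x,y) = 0.7365 dits

Right side — compute H(Y|X) from the conditional distributions:
P(X) = (3/10, 3/10, 2/5), so H(X) = 0.4729 dits
H(Y|X) = Σ_x P(X=x) · H(Y|X=x):
  P(Y|X=0) = (1/3, 2/3), H(Y|X=0) = 0.2764, weight P(X=0) = 3/10
  P(Y|X=1) = (2/3, 1/3), H(Y|X=1) = 0.2764, weight P(X=1) = 3/10
  P(Y|X=2) = (1/4, 3/4), H(Y|X=2) = 0.2442, weight P(X=2) = 2/5
H(Y|X) = 0.2635 dits

H(X) + H(Y|X) = 0.4729 + 0.2635 = 0.7365 dits

Both sides equal 0.7365 dits. ✓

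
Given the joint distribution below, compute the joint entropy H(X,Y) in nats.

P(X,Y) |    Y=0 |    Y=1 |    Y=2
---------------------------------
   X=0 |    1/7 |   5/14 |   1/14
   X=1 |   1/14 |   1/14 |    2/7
1.5692 nats

Joint entropy is H(X,Y) = -Σ_{x,y} p(x,y) log p(x,y).

Summing over all non-zero entries:
H(X,Y) = -[1/7·log_e(1/7) + 5/14·log_e(5/14) + 1/14·log_e(1/14) + 1/14·log_e(1/14) + 1/14·log_e(1/14) + 2/7·log_e(2/7)]
H(X,Y) = 1.5692 nats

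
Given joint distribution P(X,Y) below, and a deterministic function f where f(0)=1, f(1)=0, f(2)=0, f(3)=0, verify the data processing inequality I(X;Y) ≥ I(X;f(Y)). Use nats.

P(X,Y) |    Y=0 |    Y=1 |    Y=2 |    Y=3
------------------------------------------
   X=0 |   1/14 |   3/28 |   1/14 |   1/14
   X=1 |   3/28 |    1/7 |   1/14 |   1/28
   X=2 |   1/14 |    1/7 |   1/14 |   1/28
I(X;Y) = 0.0154, I(X;f(Y)) = 0.0036, inequality holds: 0.0154 ≥ 0.0036

Data Processing Inequality: For any Markov chain X → Y → Z, we have I(X;Y) ≥ I(X;Z).

Here Z = f(Y) is a deterministic function of Y, forming X → Y → Z.

Original I(X;Y) = 0.0154 nats

After applying f:
P(X,Z) where Z=f(Y):
- P(X,Z=0) = P(X,Y=1) + P(X,Y=2) + P(X,Y=3)
- P(X,Z=1) = P(X,Y=0)

I(X;Z) = I(X;f(Y)) = 0.0036 nats

Verification: 0.0154 ≥ 0.0036 ✓

Information cannot be created by processing; the function f can only lose information about X.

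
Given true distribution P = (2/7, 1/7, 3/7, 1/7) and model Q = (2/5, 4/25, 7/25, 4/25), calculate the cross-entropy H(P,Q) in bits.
1.9202 bits

Cross-entropy: H(P,Q) = -Σ p(x) log q(x)

Alternatively: H(P,Q) = H(P) + D_KL(P||Q)
H(P) = 1.8424 bits
D_KL(P||Q) = 0.0778 bits

H(P,Q) = 1.8424 + 0.0778 = 1.9202 bits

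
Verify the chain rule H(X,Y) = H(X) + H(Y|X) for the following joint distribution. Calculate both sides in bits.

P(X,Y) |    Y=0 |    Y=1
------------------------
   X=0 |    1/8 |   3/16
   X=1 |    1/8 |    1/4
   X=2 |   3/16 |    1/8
H(X,Y) = 2.5306, H(X) = 1.5794, H(Y|X) = 0.9512 (all in bits)

Chain rule: H(X,Y) = H(X) + H(Y|X)

Left side — joint entropy directly:
H(X,Y) = -Σ p(x,y) log p(x,y) = 2.5306 bits

Right side — compute H(Y|X) from the conditional distributions:
P(X) = (5/16, 3/8, 5/16), so H(X) = 1.5794 bits
H(Y|X) = Σ_x P(X=x) · H(Y|X=x):
  P(Y|X=0) = (2/5, 3/5), H(Y|X=0) = 0.9710, weight P(X=0) = 5/16
  P(Y|X=1) = (1/3, 2/3), H(Y|X=1) = 0.9183, weight P(X=1) = 3/8
  P(Y|X=2) = (3/5, 2/5), H(Y|X=2) = 0.9710, weight P(X=2) = 5/16
H(Y|X) = 0.9512 bits

H(X) + H(Y|X) = 1.5794 + 0.9512 = 2.5306 bits

Both sides equal 2.5306 bits. ✓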